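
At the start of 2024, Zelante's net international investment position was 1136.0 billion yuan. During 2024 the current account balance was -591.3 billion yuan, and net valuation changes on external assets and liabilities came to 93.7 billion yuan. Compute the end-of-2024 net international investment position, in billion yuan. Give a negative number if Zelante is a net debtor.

638.4

Change in NIIP = current account + net valuation change = -591.3 + 93.7 = -497.6
End-of-year NIIP = 1136.0 + (-497.6) = 638.4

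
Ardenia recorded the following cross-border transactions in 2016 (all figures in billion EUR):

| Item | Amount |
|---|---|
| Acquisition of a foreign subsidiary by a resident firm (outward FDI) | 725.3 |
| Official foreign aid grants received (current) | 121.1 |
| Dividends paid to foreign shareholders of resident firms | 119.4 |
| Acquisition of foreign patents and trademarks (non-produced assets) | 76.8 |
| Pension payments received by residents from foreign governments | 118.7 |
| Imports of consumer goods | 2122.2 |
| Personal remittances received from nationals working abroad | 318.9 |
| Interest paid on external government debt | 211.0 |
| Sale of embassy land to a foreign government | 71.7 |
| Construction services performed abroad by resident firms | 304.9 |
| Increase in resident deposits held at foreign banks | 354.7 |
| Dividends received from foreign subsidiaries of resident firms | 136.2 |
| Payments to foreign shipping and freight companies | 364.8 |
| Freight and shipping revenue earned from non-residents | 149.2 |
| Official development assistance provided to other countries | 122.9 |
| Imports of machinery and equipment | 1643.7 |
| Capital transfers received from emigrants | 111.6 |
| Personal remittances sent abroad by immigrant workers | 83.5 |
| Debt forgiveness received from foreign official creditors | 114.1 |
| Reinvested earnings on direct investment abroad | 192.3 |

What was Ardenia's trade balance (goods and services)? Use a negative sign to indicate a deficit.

Goods: -2122.2 - 1643.7 = -3765.9
Services: 149.2 - 364.8 + 304.9 = 89.3
Trade balance = -3765.9 + 89.3 = -3676.6
(Excluded from the trade balance — financial account: acquisition of a foreign subsidiary by a resident firm (outward FDI) 725.3, increase in resident deposits held at foreign banks 354.7; secondary income: official foreign aid grants received (current) 121.1, pension payments received by residents from foreign governments 118.7, personal remittances received from nationals working abroad 318.9, official development assistance provided to other countries 122.9, personal remittances sent abroad by immigrant workers 83.5; primary income: dividends paid to foreign shareholders of resident firms 119.4, interest paid on external government debt 211.0, dividends received from foreign subsidiaries of resident firms 136.2, reinvested earnings on direct investment abroad 192.3; capital account: acquisition of foreign patents and trademarks (non-produced assets) 76.8, sale of embassy land to a foreign government 71.7, capital transfers received from emigrants 111.6, debt forgiveness received from foreign official creditors 114.1.)

-3676.6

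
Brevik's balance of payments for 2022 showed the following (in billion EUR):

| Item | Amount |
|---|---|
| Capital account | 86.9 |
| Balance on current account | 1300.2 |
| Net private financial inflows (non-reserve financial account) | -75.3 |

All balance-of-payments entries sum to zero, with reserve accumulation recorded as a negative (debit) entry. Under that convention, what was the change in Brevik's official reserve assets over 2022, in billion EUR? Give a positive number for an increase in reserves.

Official reserve transactions balance = -(1300.2 + 86.9 + (-75.3)) = -1311.8
An accumulation of reserves is recorded as a debit (negative entry), so the change in the stock of reserves is the negative of that balance.
Change in official reserves = -(-1311.8) = 1311.8

1311.8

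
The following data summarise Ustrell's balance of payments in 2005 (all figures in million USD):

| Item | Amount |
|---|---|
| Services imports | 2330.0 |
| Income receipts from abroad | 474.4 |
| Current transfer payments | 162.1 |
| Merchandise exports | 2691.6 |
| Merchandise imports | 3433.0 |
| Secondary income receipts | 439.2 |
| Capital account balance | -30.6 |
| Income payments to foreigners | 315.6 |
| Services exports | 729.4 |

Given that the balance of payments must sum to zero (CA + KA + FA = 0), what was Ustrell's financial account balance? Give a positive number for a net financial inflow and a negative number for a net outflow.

1936.7

Goods balance = 2691.6 - 3433.0 = -741.4
Services balance = 729.4 - 2330.0 = -1600.6
Trade balance (goods + services) = -741.4 + (-1600.6) = -2342.0
Net primary income = 474.4 - 315.6 = 158.8
Net secondary income = 439.2 - 162.1 = 277.1
Current account = -2342.0 + 158.8 + 277.1 = -1906.1
Financial account = -(-1906.1 + (-30.6)) = 1936.7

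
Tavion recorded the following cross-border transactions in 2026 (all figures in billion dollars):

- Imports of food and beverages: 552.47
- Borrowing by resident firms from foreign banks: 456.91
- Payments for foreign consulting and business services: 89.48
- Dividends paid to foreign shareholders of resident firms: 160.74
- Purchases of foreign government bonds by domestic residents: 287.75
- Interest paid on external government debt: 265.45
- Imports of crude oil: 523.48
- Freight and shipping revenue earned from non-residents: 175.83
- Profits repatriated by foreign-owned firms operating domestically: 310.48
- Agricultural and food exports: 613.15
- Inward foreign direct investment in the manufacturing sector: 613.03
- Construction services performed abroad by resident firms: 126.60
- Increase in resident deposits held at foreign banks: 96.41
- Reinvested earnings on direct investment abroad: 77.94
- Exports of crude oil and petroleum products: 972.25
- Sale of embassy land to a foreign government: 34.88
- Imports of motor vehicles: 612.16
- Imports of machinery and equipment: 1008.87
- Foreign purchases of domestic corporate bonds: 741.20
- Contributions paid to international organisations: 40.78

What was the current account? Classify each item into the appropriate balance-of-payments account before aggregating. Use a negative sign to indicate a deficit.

Goods: 613.15 - 523.48 - 552.47 - 1008.87 - 612.16 + 972.25 = -1111.58
Services: -89.48 + 175.83 + 126.60 = 212.95
Primary income: 77.94 - 160.74 - 265.45 - 310.48 = -658.73
Secondary income: -40.78
Current account = (-1111.58) + 212.95 + (-658.73) + (-40.78) = -1598.14
(Excluded from the current account — financial account: borrowing by resident firms from foreign banks 456.91, purchases of foreign government bonds by domestic residents 287.75, inward foreign direct investment in the manufacturing sector 613.03, increase in resident deposits held at foreign banks 96.41, foreign purchases of domestic corporate bonds 741.20; capital account: sale of embassy land to a foreign government 34.88.)

-1598.14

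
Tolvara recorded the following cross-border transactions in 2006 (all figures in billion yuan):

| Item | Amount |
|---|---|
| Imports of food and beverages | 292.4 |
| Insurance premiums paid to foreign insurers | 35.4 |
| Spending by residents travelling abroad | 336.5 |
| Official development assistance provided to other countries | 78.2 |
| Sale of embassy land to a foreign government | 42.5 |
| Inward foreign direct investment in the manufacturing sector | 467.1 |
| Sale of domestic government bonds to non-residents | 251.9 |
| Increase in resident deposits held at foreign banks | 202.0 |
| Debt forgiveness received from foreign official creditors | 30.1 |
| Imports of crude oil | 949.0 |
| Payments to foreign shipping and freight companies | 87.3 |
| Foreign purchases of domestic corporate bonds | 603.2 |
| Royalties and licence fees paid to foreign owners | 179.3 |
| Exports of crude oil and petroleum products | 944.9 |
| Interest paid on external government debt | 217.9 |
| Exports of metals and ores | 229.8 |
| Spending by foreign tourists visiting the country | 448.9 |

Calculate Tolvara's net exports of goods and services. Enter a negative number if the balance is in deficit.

Goods: 229.8 - 949.0 - 292.4 + 944.9 = -66.7
Services: 448.9 - 35.4 - 179.3 - 87.3 - 336.5 = -189.6
Trade balance = -66.7 + (-189.6) = -256.3
(Excluded from the trade balance — secondary income: official development assistance provided to other countries 78.2; capital account: sale of embassy land to a foreign government 42.5, debt forgiveness received from foreign official creditors 30.1; financial account: inward foreign direct investment in the manufacturing sector 467.1, sale of domestic government bonds to non-residents 251.9, increase in resident deposits held at foreign banks 202.0, foreign purchases of domestic corporate bonds 603.2; primary income: interest paid on external government debt 217.9.)

-256.3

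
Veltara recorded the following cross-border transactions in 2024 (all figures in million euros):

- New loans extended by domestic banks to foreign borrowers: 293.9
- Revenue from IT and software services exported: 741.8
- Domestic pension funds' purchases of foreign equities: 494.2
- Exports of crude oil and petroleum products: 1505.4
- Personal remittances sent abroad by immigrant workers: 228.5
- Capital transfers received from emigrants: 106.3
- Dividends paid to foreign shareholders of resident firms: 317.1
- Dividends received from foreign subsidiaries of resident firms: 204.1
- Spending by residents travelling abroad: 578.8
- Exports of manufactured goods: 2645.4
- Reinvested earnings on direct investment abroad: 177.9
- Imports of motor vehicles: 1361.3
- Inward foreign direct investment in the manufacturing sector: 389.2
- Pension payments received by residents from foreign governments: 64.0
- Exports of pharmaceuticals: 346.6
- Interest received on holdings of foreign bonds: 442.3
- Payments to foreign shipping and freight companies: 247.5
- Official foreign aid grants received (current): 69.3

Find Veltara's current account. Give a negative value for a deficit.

3463.6

Goods: 2645.4 + 346.6 + 1505.4 - 1361.3 = 3136.1
Services: 741.8 - 578.8 - 247.5 = -84.5
Primary income: 204.1 + 442.3 + 177.9 - 317.1 = 507.2
Secondary income: 64.0 - 228.5 + 69.3 = -95.2
Current account = 3136.1 + (-84.5) + 507.2 + (-95.2) = 3463.6
(Excluded from the current account — financial account: new loans extended by domestic banks to foreign borrowers 293.9, domestic pension funds' purchases of foreign equities 494.2, inward foreign direct investment in the manufacturing sector 389.2; capital account: capital transfers received from emigrants 106.3.)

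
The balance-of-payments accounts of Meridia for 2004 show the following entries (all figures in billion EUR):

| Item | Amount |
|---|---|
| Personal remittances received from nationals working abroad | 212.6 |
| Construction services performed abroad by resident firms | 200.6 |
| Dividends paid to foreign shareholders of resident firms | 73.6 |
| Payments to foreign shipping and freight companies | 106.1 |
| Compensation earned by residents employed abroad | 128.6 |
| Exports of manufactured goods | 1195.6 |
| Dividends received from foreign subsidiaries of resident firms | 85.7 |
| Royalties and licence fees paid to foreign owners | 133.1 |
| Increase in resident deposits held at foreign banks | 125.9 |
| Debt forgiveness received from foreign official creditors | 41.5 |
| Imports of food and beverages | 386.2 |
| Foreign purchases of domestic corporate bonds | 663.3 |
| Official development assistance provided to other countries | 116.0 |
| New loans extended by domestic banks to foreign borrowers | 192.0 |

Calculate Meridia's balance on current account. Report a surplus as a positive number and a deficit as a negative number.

Goods: -386.2 + 1195.6 = 809.4
Services: -133.1 - 106.1 + 200.6 = -38.6
Primary income: 85.7 + 128.6 - 73.6 = 140.7
Secondary income: -116.0 + 212.6 = 96.6
Current account = 809.4 + (-38.6) + 140.7 + 96.6 = 1008.1
(Excluded from the current account — financial account: increase in resident deposits held at foreign banks 125.9, foreign purchases of domestic corporate bonds 663.3, new loans extended by domestic banks to foreign borrowers 192.0; capital account: debt forgiveness received from foreign official creditors 41.5.)

1008.1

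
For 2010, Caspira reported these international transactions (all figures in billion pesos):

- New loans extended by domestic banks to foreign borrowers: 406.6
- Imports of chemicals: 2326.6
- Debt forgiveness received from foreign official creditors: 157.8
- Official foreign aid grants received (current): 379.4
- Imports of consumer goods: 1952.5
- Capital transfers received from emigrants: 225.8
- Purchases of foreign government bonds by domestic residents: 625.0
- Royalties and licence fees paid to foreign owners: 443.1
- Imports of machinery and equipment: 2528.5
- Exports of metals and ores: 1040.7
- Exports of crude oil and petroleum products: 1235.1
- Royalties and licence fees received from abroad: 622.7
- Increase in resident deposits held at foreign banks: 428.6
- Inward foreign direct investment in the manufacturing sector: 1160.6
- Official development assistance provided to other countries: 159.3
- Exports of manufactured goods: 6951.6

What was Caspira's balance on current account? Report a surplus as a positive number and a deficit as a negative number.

Goods: -2528.5 + 1040.7 - 1952.5 + 6951.6 + 1235.1 - 2326.6 = 2419.8
Services: -443.1 + 622.7 = 179.6
Secondary income: 379.4 - 159.3 = 220.1
Current account = 2419.8 + 179.6 + 220.1 = 2819.5
(Excluded from the current account — financial account: new loans extended by domestic banks to foreign borrowers 406.6, purchases of foreign government bonds by domestic residents 625.0, increase in resident deposits held at foreign banks 428.6, inward foreign direct investment in the manufacturing sector 1160.6; capital account: debt forgiveness received from foreign official creditors 157.8, capital transfers received from emigrants 225.8.)

2819.5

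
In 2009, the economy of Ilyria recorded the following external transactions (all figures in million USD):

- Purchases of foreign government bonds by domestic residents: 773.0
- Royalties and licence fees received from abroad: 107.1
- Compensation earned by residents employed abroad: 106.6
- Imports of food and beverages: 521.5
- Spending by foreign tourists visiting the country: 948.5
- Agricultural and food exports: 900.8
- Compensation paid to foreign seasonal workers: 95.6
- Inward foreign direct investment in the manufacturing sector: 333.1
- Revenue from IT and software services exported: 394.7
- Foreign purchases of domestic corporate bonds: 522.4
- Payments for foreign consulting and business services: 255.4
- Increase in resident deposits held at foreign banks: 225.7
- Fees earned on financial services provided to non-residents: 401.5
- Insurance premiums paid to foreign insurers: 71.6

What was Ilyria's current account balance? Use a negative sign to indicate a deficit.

Goods: -521.5 + 900.8 = 379.3
Services: -71.6 + 394.7 + 948.5 + 107.1 + 401.5 - 255.4 = 1524.8
Primary income: -95.6 + 106.6 = 11.0
Current account = 379.3 + 1524.8 + 11.0 = 1915.1
(Excluded from the current account — financial account: purchases of foreign government bonds by domestic residents 773.0, inward foreign direct investment in the manufacturing sector 333.1, foreign purchases of domestic corporate bonds 522.4, increase in resident deposits held at foreign banks 225.7.)

1915.1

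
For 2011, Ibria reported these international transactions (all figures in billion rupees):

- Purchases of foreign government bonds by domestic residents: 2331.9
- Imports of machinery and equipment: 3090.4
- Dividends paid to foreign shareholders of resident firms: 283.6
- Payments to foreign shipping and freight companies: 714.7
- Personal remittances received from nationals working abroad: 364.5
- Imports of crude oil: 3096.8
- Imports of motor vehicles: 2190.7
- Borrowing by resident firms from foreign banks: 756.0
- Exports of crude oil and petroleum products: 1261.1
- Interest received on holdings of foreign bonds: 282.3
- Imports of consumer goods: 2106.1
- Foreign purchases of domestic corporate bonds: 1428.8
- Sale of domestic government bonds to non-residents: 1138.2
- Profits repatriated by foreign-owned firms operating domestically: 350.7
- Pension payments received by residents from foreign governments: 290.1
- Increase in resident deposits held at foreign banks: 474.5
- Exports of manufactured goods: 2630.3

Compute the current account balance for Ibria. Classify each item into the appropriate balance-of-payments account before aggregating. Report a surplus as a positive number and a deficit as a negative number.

Goods: -3096.8 - 2106.1 + 2630.3 + 1261.1 - 3090.4 - 2190.7 = -6592.6
Services: -714.7
Primary income: -350.7 - 283.6 + 282.3 = -352.0
Secondary income: 290.1 + 364.5 = 654.6
Current account = (-6592.6) + (-714.7) + (-352.0) + 654.6 = -7004.7
(Excluded from the current account — financial account: purchases of foreign government bonds by domestic residents 2331.9, borrowing by resident firms from foreign banks 756.0, foreign purchases of domestic corporate bonds 1428.8, sale of domestic government bonds to non-residents 1138.2, increase in resident deposits held at foreign banks 474.5.)

-7004.7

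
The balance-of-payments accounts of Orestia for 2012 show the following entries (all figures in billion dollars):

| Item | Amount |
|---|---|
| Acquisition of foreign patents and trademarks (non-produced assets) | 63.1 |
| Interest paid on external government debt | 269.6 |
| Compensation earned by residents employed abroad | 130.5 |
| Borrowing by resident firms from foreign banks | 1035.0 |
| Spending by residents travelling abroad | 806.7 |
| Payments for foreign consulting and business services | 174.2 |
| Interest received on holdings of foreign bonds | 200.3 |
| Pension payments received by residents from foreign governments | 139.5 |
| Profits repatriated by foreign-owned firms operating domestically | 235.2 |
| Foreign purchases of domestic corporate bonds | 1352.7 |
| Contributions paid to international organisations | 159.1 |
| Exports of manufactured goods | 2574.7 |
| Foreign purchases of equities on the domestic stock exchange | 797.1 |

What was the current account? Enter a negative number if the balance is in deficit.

1400.2

Goods: 2574.7
Services: -806.7 - 174.2 = -980.9
Primary income: 130.5 - 269.6 - 235.2 + 200.3 = -174.0
Secondary income: 139.5 - 159.1 = -19.6
Current account = 2574.7 + (-980.9) + (-174.0) + (-19.6) = 1400.2
(Excluded from the current account — capital account: acquisition of foreign patents and trademarks (non-produced assets) 63.1; financial account: borrowing by resident firms from foreign banks 1035.0, foreign purchases of domestic corporate bonds 1352.7, foreign purchases of equities on the domestic stock exchange 797.1.)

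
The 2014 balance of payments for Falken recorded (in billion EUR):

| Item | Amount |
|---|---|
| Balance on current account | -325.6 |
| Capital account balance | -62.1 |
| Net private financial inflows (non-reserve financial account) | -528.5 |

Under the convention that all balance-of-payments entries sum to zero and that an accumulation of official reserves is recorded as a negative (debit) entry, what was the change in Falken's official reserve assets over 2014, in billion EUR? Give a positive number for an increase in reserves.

Official reserve transactions balance = -((-325.6) + (-62.1) + (-528.5)) = 916.2
An accumulation of reserves is recorded as a debit (negative entry), so the change in the stock of reserves is the negative of that balance.
Change in official reserves = -(916.2) = -916.2

-916.2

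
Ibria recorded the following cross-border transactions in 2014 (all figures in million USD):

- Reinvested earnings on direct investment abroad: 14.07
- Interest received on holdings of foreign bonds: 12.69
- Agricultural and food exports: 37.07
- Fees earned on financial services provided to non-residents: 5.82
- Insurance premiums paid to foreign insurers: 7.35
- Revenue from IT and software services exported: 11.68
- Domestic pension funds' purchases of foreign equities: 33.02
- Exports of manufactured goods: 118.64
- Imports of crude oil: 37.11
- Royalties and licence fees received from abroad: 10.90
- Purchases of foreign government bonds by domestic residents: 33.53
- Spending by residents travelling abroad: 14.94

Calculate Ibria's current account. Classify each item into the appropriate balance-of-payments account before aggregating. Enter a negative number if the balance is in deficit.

Goods: 37.07 + 118.64 - 37.11 = 118.60
Services: -14.94 + 11.68 - 7.35 + 5.82 + 10.90 = 6.11
Primary income: 14.07 + 12.69 = 26.76
Current account = 118.60 + 6.11 + 26.76 = 151.47
(Excluded from the current account — financial account: domestic pension funds' purchases of foreign equities 33.02, purchases of foreign government bonds by domestic residents 33.53.)

151.47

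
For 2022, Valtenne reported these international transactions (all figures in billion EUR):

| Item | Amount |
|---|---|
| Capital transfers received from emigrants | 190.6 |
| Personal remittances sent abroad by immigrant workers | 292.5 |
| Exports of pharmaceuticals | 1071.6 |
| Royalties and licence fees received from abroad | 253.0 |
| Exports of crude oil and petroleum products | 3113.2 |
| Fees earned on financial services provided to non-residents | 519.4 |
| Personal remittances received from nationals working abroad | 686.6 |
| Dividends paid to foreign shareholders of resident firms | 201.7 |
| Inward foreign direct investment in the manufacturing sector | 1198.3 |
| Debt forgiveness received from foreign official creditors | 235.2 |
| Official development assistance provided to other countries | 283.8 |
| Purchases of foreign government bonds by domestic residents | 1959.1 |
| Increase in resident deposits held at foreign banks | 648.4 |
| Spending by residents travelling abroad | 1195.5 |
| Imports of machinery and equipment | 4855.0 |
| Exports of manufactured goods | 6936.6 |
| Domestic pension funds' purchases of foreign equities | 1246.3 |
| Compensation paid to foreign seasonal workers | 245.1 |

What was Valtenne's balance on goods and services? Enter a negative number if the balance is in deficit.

5843.3

Goods: 3113.2 + 6936.6 + 1071.6 - 4855.0 = 6266.4
Services: 253.0 - 1195.5 + 519.4 = -423.1
Trade balance = 6266.4 + (-423.1) = 5843.3
(Excluded from the trade balance — capital account: capital transfers received from emigrants 190.6, debt forgiveness received from foreign official creditors 235.2; secondary income: personal remittances sent abroad by immigrant workers 292.5, personal remittances received from nationals working abroad 686.6, official development assistance provided to other countries 283.8; primary income: dividends paid to foreign shareholders of resident firms 201.7, compensation paid to foreign seasonal workers 245.1; financial account: inward foreign direct investment in the manufacturing sector 1198.3, purchases of foreign government bonds by domestic residents 1959.1, increase in resident deposits held at foreign banks 648.4, domestic pension funds' purchases of foreign equities 1246.3.)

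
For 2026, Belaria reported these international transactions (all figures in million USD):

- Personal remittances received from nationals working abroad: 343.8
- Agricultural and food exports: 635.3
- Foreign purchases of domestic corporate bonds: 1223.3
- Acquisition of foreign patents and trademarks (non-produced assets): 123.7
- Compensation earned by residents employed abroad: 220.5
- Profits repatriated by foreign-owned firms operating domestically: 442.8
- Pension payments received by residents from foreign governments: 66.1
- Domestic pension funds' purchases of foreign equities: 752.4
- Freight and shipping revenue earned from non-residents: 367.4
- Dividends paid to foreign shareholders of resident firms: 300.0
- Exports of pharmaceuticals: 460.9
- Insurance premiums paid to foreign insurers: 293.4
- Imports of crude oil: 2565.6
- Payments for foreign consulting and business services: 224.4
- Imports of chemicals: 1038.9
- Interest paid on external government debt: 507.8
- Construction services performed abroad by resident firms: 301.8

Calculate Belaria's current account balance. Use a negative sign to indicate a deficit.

-2977.1

Goods: -1038.9 - 2565.6 + 635.3 + 460.9 = -2508.3
Services: 301.8 + 367.4 - 293.4 - 224.4 = 151.4
Primary income: -300.0 - 507.8 + 220.5 - 442.8 = -1030.1
Secondary income: 343.8 + 66.1 = 409.9
Current account = (-2508.3) + 151.4 + (-1030.1) + 409.9 = -2977.1
(Excluded from the current account — financial account: foreign purchases of domestic corporate bonds 1223.3, domestic pension funds' purchases of foreign equities 752.4; capital account: acquisition of foreign patents and trademarks (non-produced assets) 123.7.)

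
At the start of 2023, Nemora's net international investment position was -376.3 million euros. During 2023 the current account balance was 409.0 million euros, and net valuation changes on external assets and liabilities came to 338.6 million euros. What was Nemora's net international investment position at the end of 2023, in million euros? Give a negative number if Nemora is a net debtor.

371.3

Change in NIIP = current account + net valuation change = 409.0 + 338.6 = 747.6
End-of-year NIIP = -376.3 + 747.6 = 371.3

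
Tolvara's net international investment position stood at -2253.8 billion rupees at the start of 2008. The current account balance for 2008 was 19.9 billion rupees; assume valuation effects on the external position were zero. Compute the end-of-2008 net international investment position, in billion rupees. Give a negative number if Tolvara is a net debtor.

-2233.9

With no valuation effects, change in NIIP = current account = 19.9
End-of-year NIIP = -2253.8 + 19.9 = -2233.9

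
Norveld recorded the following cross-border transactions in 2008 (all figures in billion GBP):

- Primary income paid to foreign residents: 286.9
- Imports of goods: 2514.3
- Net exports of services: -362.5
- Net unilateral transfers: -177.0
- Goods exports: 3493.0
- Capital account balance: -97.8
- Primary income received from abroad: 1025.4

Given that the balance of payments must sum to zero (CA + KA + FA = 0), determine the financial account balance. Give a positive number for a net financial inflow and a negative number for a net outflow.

-1079.9

Goods balance = 3493.0 - 2514.3 = 978.7
Services balance = -362.5
Trade balance (goods + services) = 978.7 + (-362.5) = 616.2
Net primary income = 1025.4 - 286.9 = 738.5
Net secondary income = -177.0
Current account = 616.2 + 738.5 + (-177.0) = 1177.7
Financial account = -(1177.7 + (-97.8)) = -1079.9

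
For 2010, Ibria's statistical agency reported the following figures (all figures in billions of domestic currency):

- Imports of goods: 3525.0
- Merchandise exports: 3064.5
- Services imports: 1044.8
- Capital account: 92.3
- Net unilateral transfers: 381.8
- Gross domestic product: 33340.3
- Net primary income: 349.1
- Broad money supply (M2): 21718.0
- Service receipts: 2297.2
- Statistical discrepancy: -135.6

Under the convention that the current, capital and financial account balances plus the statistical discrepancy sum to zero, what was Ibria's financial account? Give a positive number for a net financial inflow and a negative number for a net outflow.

Goods balance = 3064.5 - 3525.0 = -460.5
Services balance = 2297.2 - 1044.8 = 1252.4
Trade balance (goods + services) = -460.5 + 1252.4 = 791.9
Net primary income = 349.1
Net secondary income = 381.8
Current account = 791.9 + 349.1 + 381.8 = 1522.8
Financial account = -(1522.8 + 92.3 + (-135.6)) = -1479.5

-1479.5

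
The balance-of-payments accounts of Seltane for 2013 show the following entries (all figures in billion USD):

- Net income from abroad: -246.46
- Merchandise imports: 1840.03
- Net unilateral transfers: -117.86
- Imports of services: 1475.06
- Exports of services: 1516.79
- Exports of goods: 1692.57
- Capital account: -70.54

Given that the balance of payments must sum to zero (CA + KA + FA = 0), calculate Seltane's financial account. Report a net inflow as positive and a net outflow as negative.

540.59

Goods balance = 1692.57 - 1840.03 = -147.46
Services balance = 1516.79 - 1475.06 = 41.73
Trade balance (goods + services) = -147.46 + 41.73 = -105.73
Net primary income = -246.46
Net secondary income = -117.86
Current account = -105.73 + (-246.46) + (-117.86) = -470.05
Financial account = -(-470.05 + (-70.54)) = 540.59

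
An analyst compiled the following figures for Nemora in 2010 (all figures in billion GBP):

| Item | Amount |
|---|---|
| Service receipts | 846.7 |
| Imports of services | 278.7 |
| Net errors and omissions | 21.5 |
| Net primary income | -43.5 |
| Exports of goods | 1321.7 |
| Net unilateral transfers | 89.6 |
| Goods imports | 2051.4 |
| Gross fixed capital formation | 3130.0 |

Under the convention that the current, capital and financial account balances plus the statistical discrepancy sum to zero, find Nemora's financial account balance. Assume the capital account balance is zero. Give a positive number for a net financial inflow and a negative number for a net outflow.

94.1

Goods balance = 1321.7 - 2051.4 = -729.7
Services balance = 846.7 - 278.7 = 568.0
Trade balance (goods + services) = -729.7 + 568.0 = -161.7
Net primary income = -43.5
Net secondary income = 89.6
Current account = -161.7 + (-43.5) + 89.6 = -115.6
Financial account = -(-115.6 + 21.5) = 94.1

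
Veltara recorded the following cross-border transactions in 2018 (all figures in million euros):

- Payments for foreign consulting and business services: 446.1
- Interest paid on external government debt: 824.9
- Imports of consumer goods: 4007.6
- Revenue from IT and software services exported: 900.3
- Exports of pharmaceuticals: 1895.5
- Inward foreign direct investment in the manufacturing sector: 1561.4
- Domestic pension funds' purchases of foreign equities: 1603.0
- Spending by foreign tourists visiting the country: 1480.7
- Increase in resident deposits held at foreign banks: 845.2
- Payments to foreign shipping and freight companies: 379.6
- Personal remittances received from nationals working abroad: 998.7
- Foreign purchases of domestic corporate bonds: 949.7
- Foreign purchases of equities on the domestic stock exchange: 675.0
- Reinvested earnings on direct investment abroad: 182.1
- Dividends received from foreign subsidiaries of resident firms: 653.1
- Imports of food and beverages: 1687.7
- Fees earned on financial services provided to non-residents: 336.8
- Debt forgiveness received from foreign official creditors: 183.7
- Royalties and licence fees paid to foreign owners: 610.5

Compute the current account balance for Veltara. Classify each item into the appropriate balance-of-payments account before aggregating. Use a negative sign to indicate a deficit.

Goods: -4007.6 + 1895.5 - 1687.7 = -3799.8
Services: 900.3 - 379.6 + 1480.7 - 610.5 + 336.8 - 446.1 = 1281.6
Primary income: 182.1 + 653.1 - 824.9 = 10.3
Secondary income: 998.7
Current account = (-3799.8) + 1281.6 + 10.3 + 998.7 = -1509.2
(Excluded from the current account — financial account: inward foreign direct investment in the manufacturing sector 1561.4, domestic pension funds' purchases of foreign equities 1603.0, increase in resident deposits held at foreign banks 845.2, foreign purchases of domestic corporate bonds 949.7, foreign purchases of equities on the domestic stock exchange 675.0; capital account: debt forgiveness received from foreign official creditors 183.7.)

-1509.2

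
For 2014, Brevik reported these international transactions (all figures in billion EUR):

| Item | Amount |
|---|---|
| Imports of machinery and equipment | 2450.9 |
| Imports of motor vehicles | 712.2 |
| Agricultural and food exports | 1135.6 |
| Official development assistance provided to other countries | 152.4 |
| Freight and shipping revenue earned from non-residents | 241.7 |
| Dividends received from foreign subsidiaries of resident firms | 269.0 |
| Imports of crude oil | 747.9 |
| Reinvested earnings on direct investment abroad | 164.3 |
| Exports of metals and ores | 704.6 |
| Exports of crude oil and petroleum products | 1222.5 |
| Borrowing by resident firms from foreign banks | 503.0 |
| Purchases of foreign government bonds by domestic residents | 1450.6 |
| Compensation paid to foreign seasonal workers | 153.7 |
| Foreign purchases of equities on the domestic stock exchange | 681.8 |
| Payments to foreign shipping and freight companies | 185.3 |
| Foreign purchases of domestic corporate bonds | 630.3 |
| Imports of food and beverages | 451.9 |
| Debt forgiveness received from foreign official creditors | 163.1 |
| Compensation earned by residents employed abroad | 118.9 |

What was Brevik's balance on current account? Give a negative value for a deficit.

-997.7

Goods: 1222.5 + 704.6 - 747.9 + 1135.6 - 2450.9 - 712.2 - 451.9 = -1300.2
Services: -185.3 + 241.7 = 56.4
Primary income: 118.9 + 164.3 + 269.0 - 153.7 = 398.5
Secondary income: -152.4
Current account = (-1300.2) + 56.4 + 398.5 + (-152.4) = -997.7
(Excluded from the current account — financial account: borrowing by resident firms from foreign banks 503.0, purchases of foreign government bonds by domestic residents 1450.6, foreign purchases of equities on the domestic stock exchange 681.8, foreign purchases of domestic corporate bonds 630.3; capital account: debt forgiveness received from foreign official creditors 163.1.)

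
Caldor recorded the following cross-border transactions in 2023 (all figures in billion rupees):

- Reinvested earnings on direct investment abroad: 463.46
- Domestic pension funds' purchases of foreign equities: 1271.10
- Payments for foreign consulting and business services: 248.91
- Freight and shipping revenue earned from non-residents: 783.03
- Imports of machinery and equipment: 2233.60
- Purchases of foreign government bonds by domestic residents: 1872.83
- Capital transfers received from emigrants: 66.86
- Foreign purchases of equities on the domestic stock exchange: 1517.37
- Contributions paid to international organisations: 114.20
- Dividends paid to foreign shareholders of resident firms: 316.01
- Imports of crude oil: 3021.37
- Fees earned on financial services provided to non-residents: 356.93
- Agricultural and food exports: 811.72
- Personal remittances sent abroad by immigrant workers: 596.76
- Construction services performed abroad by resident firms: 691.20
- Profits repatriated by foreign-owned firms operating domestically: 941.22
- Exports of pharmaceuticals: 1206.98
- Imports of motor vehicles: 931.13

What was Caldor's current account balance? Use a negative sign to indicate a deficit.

-4089.88

Goods: -3021.37 + 1206.98 - 2233.60 + 811.72 - 931.13 = -4167.40
Services: 356.93 - 248.91 + 691.20 + 783.03 = 1582.25
Primary income: -941.22 - 316.01 + 463.46 = -793.77
Secondary income: -596.76 - 114.20 = -710.96
Current account = (-4167.40) + 1582.25 + (-793.77) + (-710.96) = -4089.88
(Excluded from the current account — financial account: domestic pension funds' purchases of foreign equities 1271.10, purchases of foreign government bonds by domestic residents 1872.83, foreign purchases of equities on the domestic stock exchange 1517.37; capital account: capital transfers received from emigrants 66.86.)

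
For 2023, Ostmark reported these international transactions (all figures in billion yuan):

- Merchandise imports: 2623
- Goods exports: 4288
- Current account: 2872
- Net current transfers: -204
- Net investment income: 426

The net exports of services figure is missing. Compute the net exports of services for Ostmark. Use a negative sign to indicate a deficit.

985

Current account = goods balance + services balance + net primary income + net secondary income
Sum of the known components = 1887
Net exports of services = CA - (known components) = 2872 - 1887 = 985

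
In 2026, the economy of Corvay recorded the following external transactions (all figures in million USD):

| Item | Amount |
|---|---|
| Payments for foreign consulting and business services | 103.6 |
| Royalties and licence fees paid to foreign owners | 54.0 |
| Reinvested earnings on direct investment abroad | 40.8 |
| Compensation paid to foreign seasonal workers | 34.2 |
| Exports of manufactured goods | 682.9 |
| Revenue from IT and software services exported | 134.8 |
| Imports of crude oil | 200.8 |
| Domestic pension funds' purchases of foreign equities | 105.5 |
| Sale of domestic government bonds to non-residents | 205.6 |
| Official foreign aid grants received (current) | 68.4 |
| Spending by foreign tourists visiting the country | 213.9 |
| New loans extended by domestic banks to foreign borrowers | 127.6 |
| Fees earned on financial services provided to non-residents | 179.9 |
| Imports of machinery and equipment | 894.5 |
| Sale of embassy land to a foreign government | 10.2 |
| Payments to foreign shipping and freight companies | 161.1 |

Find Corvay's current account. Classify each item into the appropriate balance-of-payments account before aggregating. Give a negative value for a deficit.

Goods: -200.8 + 682.9 - 894.5 = -412.4
Services: -54.0 - 161.1 - 103.6 + 179.9 + 134.8 + 213.9 = 209.9
Primary income: -34.2 + 40.8 = 6.6
Secondary income: 68.4
Current account = (-412.4) + 209.9 + 6.6 + 68.4 = -127.5
(Excluded from the current account — financial account: domestic pension funds' purchases of foreign equities 105.5, sale of domestic government bonds to non-residents 205.6, new loans extended by domestic banks to foreign borrowers 127.6; capital account: sale of embassy land to a foreign government 10.2.)

-127.5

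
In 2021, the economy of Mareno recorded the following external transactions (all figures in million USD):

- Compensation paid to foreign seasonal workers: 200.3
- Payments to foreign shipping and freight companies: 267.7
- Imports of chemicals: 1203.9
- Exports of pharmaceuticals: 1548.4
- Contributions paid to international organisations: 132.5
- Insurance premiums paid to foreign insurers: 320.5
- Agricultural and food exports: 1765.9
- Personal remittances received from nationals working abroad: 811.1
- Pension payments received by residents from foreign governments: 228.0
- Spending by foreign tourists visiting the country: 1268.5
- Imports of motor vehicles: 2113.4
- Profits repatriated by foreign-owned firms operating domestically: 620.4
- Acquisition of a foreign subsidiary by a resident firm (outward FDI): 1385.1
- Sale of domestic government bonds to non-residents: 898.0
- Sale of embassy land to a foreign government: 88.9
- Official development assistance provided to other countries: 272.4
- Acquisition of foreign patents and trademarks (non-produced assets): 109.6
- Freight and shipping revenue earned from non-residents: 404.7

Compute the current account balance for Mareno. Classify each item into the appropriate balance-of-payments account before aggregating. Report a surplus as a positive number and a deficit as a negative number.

895.5

Goods: -2113.4 + 1765.9 - 1203.9 + 1548.4 = -3.0
Services: 1268.5 - 267.7 + 404.7 - 320.5 = 1085.0
Primary income: -200.3 - 620.4 = -820.7
Secondary income: 811.1 - 272.4 + 228.0 - 132.5 = 634.2
Current account = (-3.0) + 1085.0 + (-820.7) + 634.2 = 895.5
(Excluded from the current account — financial account: acquisition of a foreign subsidiary by a resident firm (outward FDI) 1385.1, sale of domestic government bonds to non-residents 898.0; capital account: sale of embassy land to a foreign government 88.9, acquisition of foreign patents and trademarks (non-produced assets) 109.6.)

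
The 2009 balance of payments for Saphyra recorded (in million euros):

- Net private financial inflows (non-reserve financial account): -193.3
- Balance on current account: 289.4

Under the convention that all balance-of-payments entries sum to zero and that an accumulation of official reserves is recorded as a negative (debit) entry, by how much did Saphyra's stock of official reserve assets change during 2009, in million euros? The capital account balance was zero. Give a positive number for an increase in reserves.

96.1

Official reserve transactions balance = -(289.4 + (-193.3)) = -96.1
An accumulation of reserves is recorded as a debit (negative entry), so the change in the stock of reserves is the negative of that balance.
Change in official reserves = -(-96.1) = 96.1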